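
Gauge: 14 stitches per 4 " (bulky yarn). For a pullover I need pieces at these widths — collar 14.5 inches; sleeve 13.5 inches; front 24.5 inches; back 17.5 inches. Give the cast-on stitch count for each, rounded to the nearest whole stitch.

Rate = 14/4 = 3.5 sts per in.
collar: 14.5 × 3.5 = 50.75 → 51.
sleeve: 13.5 × 3.5 = 47.25 → 47.
front: 24.5 × 3.5 = 85.75 → 86.
back: 17.5 × 3.5 = 61.25 → 61.

collar 51; sleeve 47; front 86; back 61.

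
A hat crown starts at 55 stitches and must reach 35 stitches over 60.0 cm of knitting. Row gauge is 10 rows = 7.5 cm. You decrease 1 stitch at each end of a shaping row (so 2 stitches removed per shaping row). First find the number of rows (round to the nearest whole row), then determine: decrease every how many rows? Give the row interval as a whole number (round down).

Decrease every 8th row.

Rows = 60.0 × 1.333 = 80.0 → 80 rows.
Stitches to remove: 20 → 10 shaping rows (at 2 st each).
80 / 10 = 8.00 → every 8 rows.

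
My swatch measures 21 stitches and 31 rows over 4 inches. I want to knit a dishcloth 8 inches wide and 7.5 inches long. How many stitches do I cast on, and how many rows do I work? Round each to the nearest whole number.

Stitch gauge = 21/4 = 5.25 sts/in; 8 × 5.25 = 42.00 → 42 sts.
Row gauge = 31/4 = 7.75 rows/in; 7.5 × 7.75 = 58.12 → 58 rows.

Cast on 42 stitches and work 58 rows.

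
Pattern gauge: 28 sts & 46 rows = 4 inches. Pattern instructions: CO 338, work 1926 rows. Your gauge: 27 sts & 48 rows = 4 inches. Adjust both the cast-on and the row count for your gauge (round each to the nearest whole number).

Cast on 326 stitches; work 2010 rows.

Stitches: 338 × 27/28 = 325.93 → 326.
Rows: 1926 × 48/46 = 2009.74 → 2010.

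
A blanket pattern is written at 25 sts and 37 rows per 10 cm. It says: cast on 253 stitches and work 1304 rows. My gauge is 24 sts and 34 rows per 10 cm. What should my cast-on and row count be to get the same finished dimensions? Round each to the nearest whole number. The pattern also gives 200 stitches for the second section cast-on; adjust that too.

Cast on 243 stitches; work 1198 rows; second section cast-on 192 stitches.

Stitches: 253 × 24/25 = 242.88 → 243.
Rows: 1304 × 34/37 = 1198.27 → 1198.
second section cast-on: 200 × 24/25 = 192.00 → 192.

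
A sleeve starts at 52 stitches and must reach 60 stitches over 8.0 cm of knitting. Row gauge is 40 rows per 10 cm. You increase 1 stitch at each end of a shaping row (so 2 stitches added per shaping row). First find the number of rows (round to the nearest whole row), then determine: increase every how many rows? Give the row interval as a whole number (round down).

Rows = 8.0 × 4 = 32.0 → 32 rows.
Stitches to add: 8 → 4 shaping rows (at 2 st each).
32 / 4 = 8.00 → every 8 rows.

Increase every 8th row.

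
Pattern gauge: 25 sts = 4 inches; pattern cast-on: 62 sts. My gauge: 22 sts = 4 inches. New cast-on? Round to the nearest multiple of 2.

Cast on 54 stitches.

Scale factor = 22 / 25 = 0.880.
62 × 22 / 25 = 54.56 sts.
→ 54 sts.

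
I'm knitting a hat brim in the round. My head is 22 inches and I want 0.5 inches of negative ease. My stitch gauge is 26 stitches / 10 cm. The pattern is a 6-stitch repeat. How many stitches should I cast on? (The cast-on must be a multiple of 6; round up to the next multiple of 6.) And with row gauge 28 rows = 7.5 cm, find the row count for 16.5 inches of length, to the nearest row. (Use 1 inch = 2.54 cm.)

Finished = 22 − 0.5 = 21.5 inches.
21.5 inches × 2.54 = 54.61 cm.
26/10 = 2.6 sts per cm; 54.61 × 2.6 = 141.99 sts.
Next multiple of 6 → 144.
16.5 inches = 41.91 cm; × 3.733 = 156.46 → 156 rows.

Cast on 144 stitches; work 156 rows.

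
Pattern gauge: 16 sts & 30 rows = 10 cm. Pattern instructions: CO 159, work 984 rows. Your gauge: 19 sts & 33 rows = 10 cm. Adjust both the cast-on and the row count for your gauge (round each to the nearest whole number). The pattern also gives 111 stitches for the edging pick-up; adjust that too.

Stitches: 159 × 19/16 = 188.81 → 189.
Rows: 984 × 33/30 = 1082.40 → 1082.
edging pick-up: 111 × 19/16 = 131.81 → 132.

Cast on 189 stitches; work 1082 rows; edging pick-up 132 stitches.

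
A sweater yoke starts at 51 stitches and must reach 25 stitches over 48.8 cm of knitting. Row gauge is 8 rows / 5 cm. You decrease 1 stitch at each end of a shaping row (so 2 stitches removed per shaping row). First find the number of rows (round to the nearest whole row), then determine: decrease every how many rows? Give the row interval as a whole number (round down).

Decrease every 6th row.

Rows = 48.8 × 1.6 = 78.1 → 78 rows.
Stitches to remove: 26 → 13 shaping rows (at 2 st each).
78 / 13 = 6.00 → every 6 rows.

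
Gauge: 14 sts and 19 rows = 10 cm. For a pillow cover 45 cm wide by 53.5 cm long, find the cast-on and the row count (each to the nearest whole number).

Stitch gauge = 14/10 = 1.4 sts/cm; 45 × 1.4 = 63.00 → 63 sts.
Row gauge = 19/10 = 1.9 rows/cm; 53.5 × 1.9 = 101.65 → 102 rows.

Cast on 63 stitches and work 102 rows.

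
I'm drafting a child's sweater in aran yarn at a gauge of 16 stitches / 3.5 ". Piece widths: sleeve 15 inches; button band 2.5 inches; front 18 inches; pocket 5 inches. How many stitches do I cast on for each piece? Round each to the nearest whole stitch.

sleeve 69; button band 11; front 82; pocket 23.

Rate = 16/3.5 = 4.571 sts per in.
sleeve: 15 × 4.571 = 68.57 → 69.
button band: 2.5 × 4.571 = 11.43 → 11.
front: 18 × 4.571 = 82.29 → 82.
pocket: 5 × 4.571 = 22.86 → 23.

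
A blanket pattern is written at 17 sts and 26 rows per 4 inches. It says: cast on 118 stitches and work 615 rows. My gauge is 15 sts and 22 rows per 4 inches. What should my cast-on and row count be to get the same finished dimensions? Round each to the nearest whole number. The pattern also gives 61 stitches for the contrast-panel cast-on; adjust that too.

Cast on 104 stitches; work 520 rows; contrast-panel cast-on 54 stitches.

Stitches: 118 × 15/17 = 104.12 → 104.
Rows: 615 × 22/26 = 520.38 → 520.
contrast-panel cast-on: 61 × 15/17 = 53.82 → 54.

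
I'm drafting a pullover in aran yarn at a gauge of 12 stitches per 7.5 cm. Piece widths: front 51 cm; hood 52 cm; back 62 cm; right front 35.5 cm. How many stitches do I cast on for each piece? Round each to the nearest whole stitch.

front 82; hood 83; back 99; right front 57.

Rate = 12/7.5 = 1.6 sts per cm.
front: 51 × 1.6 = 81.60 → 82.
hood: 52 × 1.6 = 83.20 → 83.
back: 62 × 1.6 = 99.20 → 99.
right front: 35.5 × 1.6 = 56.80 → 57.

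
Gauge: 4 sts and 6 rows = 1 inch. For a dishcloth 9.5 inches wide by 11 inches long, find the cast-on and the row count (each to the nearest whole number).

Stitch gauge = 4/1 = 4 sts/in; 9.5 × 4 = 38.00 → 38 sts.
Row gauge = 6/1 = 6 rows/in; 11 × 6 = 66.00 → 66 rows.

Cast on 38 stitches and work 66 rows.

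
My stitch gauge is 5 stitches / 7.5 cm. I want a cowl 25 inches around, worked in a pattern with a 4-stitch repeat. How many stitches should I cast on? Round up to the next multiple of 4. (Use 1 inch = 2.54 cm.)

44 stitches.

25 in = 25 × 2.54 = 63.50 cm.
5 / 7.5 = 0.667 sts/cm.
63.50 × 0.667 = 42.33 sts.
→ 44.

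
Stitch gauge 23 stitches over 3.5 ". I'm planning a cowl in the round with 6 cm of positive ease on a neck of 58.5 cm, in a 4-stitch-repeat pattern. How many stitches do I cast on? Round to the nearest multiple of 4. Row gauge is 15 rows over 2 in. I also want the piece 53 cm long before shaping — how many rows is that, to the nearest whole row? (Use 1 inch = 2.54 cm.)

Cast on 168 stitches; work 156 rows.

Finished = 58.5 + 6 = 64.5 cm.
64.5 cm × 1/2.54 = 25.39 inches.
23/3.5 = 6.571 sts per in; 25.39 × 6.571 = 166.87 sts.
Nearest multiple of 4 → 168.
53 cm = 20.87 inches; × 7.5 = 156.50 → 156 rows.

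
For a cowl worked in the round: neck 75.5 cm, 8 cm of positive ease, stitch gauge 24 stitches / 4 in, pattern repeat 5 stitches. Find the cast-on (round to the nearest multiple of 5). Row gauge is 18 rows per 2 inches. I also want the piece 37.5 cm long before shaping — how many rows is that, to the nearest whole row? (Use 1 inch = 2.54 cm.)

Finished = 75.5 + 8 = 83.5 cm.
83.5 cm × 1/2.54 = 32.87 inches.
24/4 = 6 sts per in; 32.87 × 6 = 197.24 sts.
Nearest multiple of 5 → 195.
37.5 cm = 14.76 inches; × 9 = 132.87 → 133 rows.

Cast on 195 stitches; work 133 rows.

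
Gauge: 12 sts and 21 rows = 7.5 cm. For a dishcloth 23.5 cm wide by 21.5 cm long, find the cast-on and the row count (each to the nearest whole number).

Stitch gauge = 12/7.5 = 1.6 sts/cm; 23.5 × 1.6 = 37.60 → 38 sts.
Row gauge = 21/7.5 = 2.8 rows/cm; 21.5 × 2.8 = 60.20 → 60 rows.

Cast on 38 stitches and work 60 rows.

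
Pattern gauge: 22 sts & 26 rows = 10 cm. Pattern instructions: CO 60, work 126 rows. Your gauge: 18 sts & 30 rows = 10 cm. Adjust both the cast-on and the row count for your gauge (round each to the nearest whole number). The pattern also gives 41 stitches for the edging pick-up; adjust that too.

Stitches: 60 × 18/22 = 49.09 → 49.
Rows: 126 × 30/26 = 145.38 → 145.
edging pick-up: 41 × 18/22 = 33.55 → 34.

Cast on 49 stitches; work 145 rows; edging pick-up 34 stitches.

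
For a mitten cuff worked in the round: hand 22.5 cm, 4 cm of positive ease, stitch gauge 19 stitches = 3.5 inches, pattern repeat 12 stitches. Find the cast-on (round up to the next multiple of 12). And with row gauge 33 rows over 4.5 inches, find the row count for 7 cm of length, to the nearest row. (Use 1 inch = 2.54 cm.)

Finished = 22.5 + 4 = 26.5 cm.
26.5 cm × 1/2.54 = 10.43 inches.
19/3.5 = 5.429 sts per in; 10.43 × 5.429 = 56.64 sts.
Next multiple of 12 → 60.
7 cm = 2.76 inches; × 7.333 = 20.21 → 20 rows.

Cast on 60 stitches; work 20 rows.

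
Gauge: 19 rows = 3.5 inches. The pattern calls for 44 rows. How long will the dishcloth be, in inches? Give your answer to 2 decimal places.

8.11 inches.

19 rows / 3.5 inch = 5.429 rows per inch.
44 / 5.429 = 8.105 inches.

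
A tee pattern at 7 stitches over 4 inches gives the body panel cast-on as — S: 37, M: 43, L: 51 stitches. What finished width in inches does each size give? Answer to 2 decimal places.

S 21.14 inches; M 24.57 inches; L 29.14 inches.

7/4 = 1.75 sts per in.
S: 37 / 1.75 = 21.143 → 21.14 in.
M: 43 / 1.75 = 24.571 → 24.57 in.
L: 51 / 1.75 = 29.143 → 29.14 in.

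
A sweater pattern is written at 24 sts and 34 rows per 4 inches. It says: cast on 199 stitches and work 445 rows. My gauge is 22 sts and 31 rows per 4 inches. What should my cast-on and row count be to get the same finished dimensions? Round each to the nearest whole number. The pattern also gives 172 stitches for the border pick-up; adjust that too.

Cast on 182 stitches; work 406 rows; border pick-up 158 stitches.

Stitches: 199 × 22/24 = 182.42 → 182.
Rows: 445 × 31/34 = 405.74 → 406.
border pick-up: 172 × 22/24 = 157.67 → 158.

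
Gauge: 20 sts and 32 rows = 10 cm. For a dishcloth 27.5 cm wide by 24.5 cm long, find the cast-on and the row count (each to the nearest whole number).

Cast on 55 stitches and work 78 rows.

Stitch gauge = 20/10 = 2 sts/cm; 27.5 × 2 = 55.00 → 55 sts.
Row gauge = 32/10 = 3.2 rows/cm; 24.5 × 3.2 = 78.40 → 78 rows.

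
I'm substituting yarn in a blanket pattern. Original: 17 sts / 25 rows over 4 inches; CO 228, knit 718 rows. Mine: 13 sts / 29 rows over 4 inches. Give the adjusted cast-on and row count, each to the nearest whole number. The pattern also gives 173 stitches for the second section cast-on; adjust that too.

Cast on 174 stitches; work 833 rows; second section cast-on 132 stitches.

Stitches: 228 × 13/17 = 174.35 → 174.
Rows: 718 × 29/25 = 832.88 → 833.
second section cast-on: 173 × 13/17 = 132.29 → 132.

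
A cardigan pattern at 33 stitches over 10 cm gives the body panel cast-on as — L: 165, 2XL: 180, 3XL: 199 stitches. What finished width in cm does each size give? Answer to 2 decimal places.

33/10 = 3.3 sts per cm.
L: 165 / 3.3 = 50.000 → 50.00 cm.
2XL: 180 / 3.3 = 54.545 → 54.55 cm.
3XL: 199 / 3.3 = 60.303 → 60.30 cm.

L 50.00 cm; 2XL 54.55 cm; 3XL 60.30 cm.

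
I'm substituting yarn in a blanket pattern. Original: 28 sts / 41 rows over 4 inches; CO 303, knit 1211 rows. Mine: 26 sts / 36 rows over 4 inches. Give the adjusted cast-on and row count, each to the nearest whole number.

Cast on 281 stitches; work 1063 rows.

Stitches: 303 × 26/28 = 281.36 → 281.
Rows: 1211 × 36/41 = 1063.32 → 1063.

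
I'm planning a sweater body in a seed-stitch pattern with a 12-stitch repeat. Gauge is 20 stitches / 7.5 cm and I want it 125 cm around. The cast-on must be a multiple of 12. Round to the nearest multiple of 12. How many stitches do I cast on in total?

20 / 7.5 = 2.667 sts per cm.
125 × 2.667 = 333.33 sts.
Nearest multiple of 12: 336.

CO 336 sts.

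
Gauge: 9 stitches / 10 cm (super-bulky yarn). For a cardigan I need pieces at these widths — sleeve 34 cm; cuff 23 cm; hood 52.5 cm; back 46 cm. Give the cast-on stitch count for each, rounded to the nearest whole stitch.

Rate = 9/10 = 0.9 sts per cm.
sleeve: 34 × 0.9 = 30.60 → 31.
cuff: 23 × 0.9 = 20.70 → 21.
hood: 52.5 × 0.9 = 47.25 → 47.
back: 46 × 0.9 = 41.40 → 41.

sleeve 31; cuff 21; hood 47; back 41.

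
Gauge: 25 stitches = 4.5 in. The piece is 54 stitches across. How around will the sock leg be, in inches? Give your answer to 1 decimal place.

25 stitches / 4.5 inch = 5.556 stitches per inch.
54 / 5.556 = 9.72 inches.

9.7 inches.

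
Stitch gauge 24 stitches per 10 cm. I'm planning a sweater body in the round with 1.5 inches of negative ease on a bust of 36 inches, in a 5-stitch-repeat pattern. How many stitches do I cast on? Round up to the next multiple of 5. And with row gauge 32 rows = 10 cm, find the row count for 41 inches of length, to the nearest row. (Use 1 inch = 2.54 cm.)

Finished = 36 − 1.5 = 34.5 inches.
34.5 inches × 2.54 = 87.63 cm.
24/10 = 2.4 sts per cm; 87.63 × 2.4 = 210.31 sts.
Next multiple of 5 → 215.
41 inches = 104.14 cm; × 3.2 = 333.25 → 333 rows.

Cast on 215 stitches; work 333 rows.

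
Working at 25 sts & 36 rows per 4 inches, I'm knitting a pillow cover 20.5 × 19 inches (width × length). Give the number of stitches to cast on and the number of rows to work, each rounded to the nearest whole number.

Cast on 128 stitches and work 171 rows.

Stitch gauge = 25/4 = 6.25 sts/in; 20.5 × 6.25 = 128.12 → 128 sts.
Row gauge = 36/4 = 9 rows/in; 19 × 9 = 171.00 → 171 rows.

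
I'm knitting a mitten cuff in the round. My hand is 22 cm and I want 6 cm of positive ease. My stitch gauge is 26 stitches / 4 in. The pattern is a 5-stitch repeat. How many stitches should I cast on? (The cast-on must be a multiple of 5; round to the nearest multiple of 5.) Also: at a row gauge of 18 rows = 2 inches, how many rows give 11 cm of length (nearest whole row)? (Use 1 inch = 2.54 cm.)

Finished = 22 + 6 = 28 cm.
28 cm × 1/2.54 = 11.02 inches.
26/4 = 6.5 sts per in; 11.02 × 6.5 = 71.65 sts.
Nearest multiple of 5 → 70.
11 cm = 4.33 inches; × 9 = 38.98 → 39 rows.

Cast on 70 stitches; work 39 rows.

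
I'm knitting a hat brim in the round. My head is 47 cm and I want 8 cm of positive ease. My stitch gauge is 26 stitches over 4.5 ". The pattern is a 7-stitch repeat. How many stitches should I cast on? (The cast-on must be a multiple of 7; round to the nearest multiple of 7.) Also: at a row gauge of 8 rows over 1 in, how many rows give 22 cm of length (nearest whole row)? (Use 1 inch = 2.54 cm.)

Finished = 47 + 8 = 55 cm.
55 cm × 1/2.54 = 21.65 inches.
26/4.5 = 5.778 sts per in; 21.65 × 5.778 = 125.11 sts.
Nearest multiple of 7 → 126.
22 cm = 8.66 inches; × 8 = 69.29 → 69 rows.

Cast on 126 stitches; work 69 rows.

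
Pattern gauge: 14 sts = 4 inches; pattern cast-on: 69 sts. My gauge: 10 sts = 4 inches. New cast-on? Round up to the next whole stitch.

Scale factor = 10 / 14 = 0.714.
69 × 10 / 14 = 49.29 sts.
→ 50 sts.

50 stitches.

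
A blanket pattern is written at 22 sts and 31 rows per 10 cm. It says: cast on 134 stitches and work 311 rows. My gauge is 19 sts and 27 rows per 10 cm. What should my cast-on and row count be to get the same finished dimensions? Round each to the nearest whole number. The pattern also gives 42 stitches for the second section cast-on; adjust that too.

Cast on 116 stitches; work 271 rows; second section cast-on 36 stitches.

Stitches: 134 × 19/22 = 115.73 → 116.
Rows: 311 × 27/31 = 270.87 → 271.
second section cast-on: 42 × 19/22 = 36.27 → 36.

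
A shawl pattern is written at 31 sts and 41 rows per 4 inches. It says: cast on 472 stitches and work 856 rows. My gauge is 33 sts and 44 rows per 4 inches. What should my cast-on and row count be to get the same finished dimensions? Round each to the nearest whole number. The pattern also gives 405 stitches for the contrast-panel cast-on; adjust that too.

Stitches: 472 × 33/31 = 502.45 → 502.
Rows: 856 × 44/41 = 918.63 → 919.
contrast-panel cast-on: 405 × 33/31 = 431.13 → 431.

Cast on 502 stitches; work 919 rows; contrast-panel cast-on 431 stitches.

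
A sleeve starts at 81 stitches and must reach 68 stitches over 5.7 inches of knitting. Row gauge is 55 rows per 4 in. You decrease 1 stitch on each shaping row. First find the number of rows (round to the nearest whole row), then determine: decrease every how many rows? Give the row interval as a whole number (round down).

Decrease every 6th row.

Rows = 5.7 × 13.75 = 78.4 → 78 rows.
Stitches to remove: 13 → 13 shaping rows (at 1 st each).
78 / 13 = 6.00 → every 6 rows.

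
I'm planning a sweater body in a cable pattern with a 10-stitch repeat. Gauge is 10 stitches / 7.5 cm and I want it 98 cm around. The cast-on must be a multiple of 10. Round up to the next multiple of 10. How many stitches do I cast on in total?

10 / 7.5 = 1.333 sts per cm.
98 × 1.333 = 130.67 sts.
Next multiple of 10: 140.

Cast on 140 stitches.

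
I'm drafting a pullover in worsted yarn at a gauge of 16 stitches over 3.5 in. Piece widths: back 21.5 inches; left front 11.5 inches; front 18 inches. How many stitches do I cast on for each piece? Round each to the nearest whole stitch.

back 98; left front 53; front 82.

Rate = 16/3.5 = 4.571 sts per in.
back: 21.5 × 4.571 = 98.29 → 98.
left front: 11.5 × 4.571 = 52.57 → 53.
front: 18 × 4.571 = 82.29 → 82.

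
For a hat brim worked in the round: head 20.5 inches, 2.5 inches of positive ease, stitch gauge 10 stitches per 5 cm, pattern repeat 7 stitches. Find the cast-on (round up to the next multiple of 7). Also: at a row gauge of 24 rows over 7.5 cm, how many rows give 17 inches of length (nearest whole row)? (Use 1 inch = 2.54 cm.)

Cast on 119 stitches; work 138 rows.

Finished = 20.5 + 2.5 = 23 inches.
23 inches × 2.54 = 58.42 cm.
10/5 = 2 sts per cm; 58.42 × 2 = 116.84 sts.
Next multiple of 7 → 119.
17 inches = 43.18 cm; × 3.2 = 138.18 → 138 rows.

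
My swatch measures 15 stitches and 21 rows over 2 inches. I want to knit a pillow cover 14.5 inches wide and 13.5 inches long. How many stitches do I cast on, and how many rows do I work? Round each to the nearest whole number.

Cast on 109 stitches and work 142 rows.

Stitch gauge = 15/2 = 7.5 sts/in; 14.5 × 7.5 = 108.75 → 109 sts.
Row gauge = 21/2 = 10.5 rows/in; 13.5 × 10.5 = 141.75 → 142 rows.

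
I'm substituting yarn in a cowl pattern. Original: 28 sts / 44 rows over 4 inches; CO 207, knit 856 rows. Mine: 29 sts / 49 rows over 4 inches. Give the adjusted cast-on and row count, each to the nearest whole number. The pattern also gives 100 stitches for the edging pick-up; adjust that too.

Cast on 214 stitches; work 953 rows; edging pick-up 104 stitches.

Stitches: 207 × 29/28 = 214.39 → 214.
Rows: 856 × 49/44 = 953.27 → 953.
edging pick-up: 100 × 29/28 = 103.57 → 104.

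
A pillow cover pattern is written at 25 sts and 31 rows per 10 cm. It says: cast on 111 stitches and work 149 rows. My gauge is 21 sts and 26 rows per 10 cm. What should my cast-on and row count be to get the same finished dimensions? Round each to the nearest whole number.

Stitches: 111 × 21/25 = 93.24 → 93.
Rows: 149 × 26/31 = 124.97 → 125.

Cast on 93 stitches; work 125 rows.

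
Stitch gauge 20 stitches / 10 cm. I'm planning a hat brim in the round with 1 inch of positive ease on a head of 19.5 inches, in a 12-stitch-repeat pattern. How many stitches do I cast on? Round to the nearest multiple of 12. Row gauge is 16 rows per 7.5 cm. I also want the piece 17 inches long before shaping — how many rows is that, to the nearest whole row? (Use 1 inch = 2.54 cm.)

Finished = 19.5 + 1 = 20.5 inches.
20.5 inches × 2.54 = 52.07 cm.
20/10 = 2 sts per cm; 52.07 × 2 = 104.14 sts.
Nearest multiple of 12 → 108.
17 inches = 43.18 cm; × 2.133 = 92.12 → 92 rows.

Cast on 108 stitches; work 92 rows.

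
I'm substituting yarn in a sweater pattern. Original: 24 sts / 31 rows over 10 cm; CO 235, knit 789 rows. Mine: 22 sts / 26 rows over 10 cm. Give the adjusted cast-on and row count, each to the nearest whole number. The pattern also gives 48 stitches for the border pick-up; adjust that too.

Cast on 215 stitches; work 662 rows; border pick-up 44 stitches.

Stitches: 235 × 22/24 = 215.42 → 215.
Rows: 789 × 26/31 = 661.74 → 662.
border pick-up: 48 × 22/24 = 44.00 → 44.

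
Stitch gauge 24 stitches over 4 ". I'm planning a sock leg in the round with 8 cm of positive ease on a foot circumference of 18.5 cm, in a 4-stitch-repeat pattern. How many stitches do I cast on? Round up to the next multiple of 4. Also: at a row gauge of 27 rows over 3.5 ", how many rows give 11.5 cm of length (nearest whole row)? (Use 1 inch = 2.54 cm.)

Cast on 64 stitches; work 35 rows.

Finished = 18.5 + 8 = 26.5 cm.
26.5 cm × 1/2.54 = 10.43 inches.
24/4 = 6 sts per in; 10.43 × 6 = 62.60 sts.
Next multiple of 4 → 64.
11.5 cm = 4.53 inches; × 7.714 = 34.93 → 35 rows.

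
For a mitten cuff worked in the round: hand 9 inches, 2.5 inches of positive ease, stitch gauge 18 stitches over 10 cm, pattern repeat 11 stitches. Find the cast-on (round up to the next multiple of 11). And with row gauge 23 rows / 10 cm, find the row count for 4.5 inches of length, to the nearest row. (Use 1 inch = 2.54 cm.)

Cast on 55 stitches; work 26 rows.

Finished = 9 + 2.5 = 11.5 inches.
11.5 inches × 2.54 = 29.21 cm.
18/10 = 1.8 sts per cm; 29.21 × 1.8 = 52.58 sts.
Next multiple of 11 → 55.
4.5 inches = 11.43 cm; × 2.3 = 26.29 → 26 rows.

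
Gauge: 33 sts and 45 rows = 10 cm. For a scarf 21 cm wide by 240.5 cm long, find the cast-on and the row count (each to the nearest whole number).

Cast on 69 stitches and work 1082 rows.

Stitch gauge = 33/10 = 3.3 sts/cm; 21 × 3.3 = 69.30 → 69 sts.
Row gauge = 45/10 = 4.5 rows/cm; 240.5 × 4.5 = 1082.25 → 1082 rows.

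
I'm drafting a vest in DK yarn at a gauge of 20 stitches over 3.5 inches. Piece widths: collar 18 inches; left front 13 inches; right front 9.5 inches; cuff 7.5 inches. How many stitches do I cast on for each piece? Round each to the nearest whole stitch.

collar 103; left front 74; right front 54; cuff 43.

Rate = 20/3.5 = 5.714 sts per in.
collar: 18 × 5.714 = 102.86 → 103.
left front: 13 × 5.714 = 74.29 → 74.
right front: 9.5 × 5.714 = 54.29 → 54.
cuff: 7.5 × 5.714 = 42.86 → 43.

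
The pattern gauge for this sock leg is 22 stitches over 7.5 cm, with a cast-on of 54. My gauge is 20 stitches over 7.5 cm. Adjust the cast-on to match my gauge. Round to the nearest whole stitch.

49 stitches.

Scale factor = 20 / 22 = 0.909.
54 × 20 / 22 = 49.09 sts.
→ 49 sts.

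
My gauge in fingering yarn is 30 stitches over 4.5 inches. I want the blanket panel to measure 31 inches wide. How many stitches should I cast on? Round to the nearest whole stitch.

30 stitches / 4.5 in = 6.667 stitches per inch.
31 × 6.667 = 206.67 stitches.
Round to nearest → 207.

Cast on 207 stitches.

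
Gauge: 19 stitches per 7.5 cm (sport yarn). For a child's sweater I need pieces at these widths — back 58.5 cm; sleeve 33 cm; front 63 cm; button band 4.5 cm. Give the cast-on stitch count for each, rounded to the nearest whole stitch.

back 148; sleeve 84; front 160; button band 11.

Rate = 19/7.5 = 2.533 sts per cm.
back: 58.5 × 2.533 = 148.20 → 148.
sleeve: 33 × 2.533 = 83.60 → 84.
front: 63 × 2.533 = 159.60 → 160.
button band: 4.5 × 2.533 = 11.40 → 11.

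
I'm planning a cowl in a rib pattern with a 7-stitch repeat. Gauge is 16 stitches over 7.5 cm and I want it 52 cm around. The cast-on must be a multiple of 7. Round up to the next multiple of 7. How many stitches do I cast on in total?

CO 112 sts.

16 / 7.5 = 2.133 sts per cm.
52 × 2.133 = 110.93 sts.
Next multiple of 7: 112.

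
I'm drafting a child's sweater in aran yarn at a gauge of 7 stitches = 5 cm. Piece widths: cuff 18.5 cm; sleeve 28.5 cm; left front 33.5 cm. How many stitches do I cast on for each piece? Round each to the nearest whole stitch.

Rate = 7/5 = 1.4 sts per cm.
cuff: 18.5 × 1.4 = 25.90 → 26.
sleeve: 28.5 × 1.4 = 39.90 → 40.
left front: 33.5 × 1.4 = 46.90 → 47.

cuff 26; sleeve 40; left front 47.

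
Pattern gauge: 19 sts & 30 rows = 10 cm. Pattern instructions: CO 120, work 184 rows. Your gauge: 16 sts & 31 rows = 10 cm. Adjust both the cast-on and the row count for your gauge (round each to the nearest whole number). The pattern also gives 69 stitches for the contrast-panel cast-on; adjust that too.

Stitches: 120 × 16/19 = 101.05 → 101.
Rows: 184 × 31/30 = 190.13 → 190.
contrast-panel cast-on: 69 × 16/19 = 58.11 → 58.

Cast on 101 stitches; work 190 rows; contrast-panel cast-on 58 stitches.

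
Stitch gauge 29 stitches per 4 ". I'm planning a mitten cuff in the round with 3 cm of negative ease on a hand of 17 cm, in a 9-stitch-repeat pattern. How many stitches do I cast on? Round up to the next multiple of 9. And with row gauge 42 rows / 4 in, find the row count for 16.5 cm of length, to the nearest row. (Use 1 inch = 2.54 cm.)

Cast on 45 stitches; work 68 rows.

Finished = 17 − 3 = 14 cm.
14 cm × 1/2.54 = 5.51 inches.
29/4 = 7.25 sts per in; 5.51 × 7.25 = 39.96 sts.
Next multiple of 9 → 45.
16.5 cm = 6.50 inches; × 10.5 = 68.21 → 68 rows.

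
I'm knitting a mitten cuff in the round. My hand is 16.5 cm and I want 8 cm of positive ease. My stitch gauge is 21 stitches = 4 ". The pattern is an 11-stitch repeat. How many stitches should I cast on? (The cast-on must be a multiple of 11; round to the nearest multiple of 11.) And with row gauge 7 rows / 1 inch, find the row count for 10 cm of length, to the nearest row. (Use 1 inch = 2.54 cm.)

Cast on 55 stitches; work 28 rows.

Finished = 16.5 + 8 = 24.5 cm.
24.5 cm × 1/2.54 = 9.65 inches.
21/4 = 5.25 sts per in; 9.65 × 5.25 = 50.64 sts.
Nearest multiple of 11 → 55.
10 cm = 3.94 inches; × 7 = 27.56 → 28 rows.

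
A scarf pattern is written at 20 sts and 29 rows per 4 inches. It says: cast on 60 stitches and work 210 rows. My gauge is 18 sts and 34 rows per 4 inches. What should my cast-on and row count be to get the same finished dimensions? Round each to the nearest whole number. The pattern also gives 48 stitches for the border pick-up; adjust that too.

Cast on 54 stitches; work 246 rows; border pick-up 43 stitches.

Stitches: 60 × 18/20 = 54.00 → 54.
Rows: 210 × 34/29 = 246.21 → 246.
border pick-up: 48 × 18/20 = 43.20 → 43.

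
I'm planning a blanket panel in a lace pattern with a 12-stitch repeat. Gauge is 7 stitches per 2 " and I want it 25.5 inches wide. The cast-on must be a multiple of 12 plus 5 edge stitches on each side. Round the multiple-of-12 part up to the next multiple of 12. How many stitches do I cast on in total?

Cast on 94 stitches.

7 / 2 = 3.5 sts per inch.
25.5 × 3.5 = 89.25 sts.
Less 10 edge sts → 79.25 for the repeat.
Next multiple of 12: 84.
Add back 10 edge sts → 94.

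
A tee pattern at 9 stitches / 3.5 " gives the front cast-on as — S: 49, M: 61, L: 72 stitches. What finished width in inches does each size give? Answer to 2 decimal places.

9/3.5 = 2.571 sts per in.
S: 49 / 2.571 = 19.056 → 19.06 in.
M: 61 / 2.571 = 23.722 → 23.72 in.
L: 72 / 2.571 = 28.000 → 28.00 in.

S 19.06 inches; M 23.72 inches; L 28.00 inches.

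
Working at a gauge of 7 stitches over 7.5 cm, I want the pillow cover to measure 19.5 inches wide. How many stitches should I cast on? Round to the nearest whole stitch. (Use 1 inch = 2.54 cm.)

19.5 in = 49.53 cm.
7 stitches / 7.5 cm = 0.933 stitches per cm.
49.53 × 0.933 = 46.23 stitches.
Round to nearest → 46.

CO 46 sts.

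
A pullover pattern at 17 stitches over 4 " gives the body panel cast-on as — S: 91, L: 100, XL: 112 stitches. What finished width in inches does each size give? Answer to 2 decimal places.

S 21.41 inches; L 23.53 inches; XL 26.35 inches.

17/4 = 4.25 sts per in.
S: 91 / 4.25 = 21.412 → 21.41 in.
L: 100 / 4.25 = 23.529 → 23.53 in.
XL: 112 / 4.25 = 26.353 → 26.35 in.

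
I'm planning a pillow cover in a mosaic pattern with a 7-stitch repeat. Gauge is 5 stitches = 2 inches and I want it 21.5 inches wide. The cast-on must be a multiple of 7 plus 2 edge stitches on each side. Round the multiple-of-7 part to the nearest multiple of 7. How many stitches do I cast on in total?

Cast on 53 stitches.

5 / 2 = 2.5 sts per inch.
21.5 × 2.5 = 53.75 sts.
Less 4 edge sts → 49.75 for the repeat.
Nearest multiple of 7: 49.
Add back 4 edge sts → 53.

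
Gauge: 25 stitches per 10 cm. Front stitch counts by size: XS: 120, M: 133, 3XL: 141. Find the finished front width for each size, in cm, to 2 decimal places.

XS 48.00 cm; M 53.20 cm; 3XL 56.40 cm.

25/10 = 2.5 sts per cm.
XS: 120 / 2.5 = 48.000 → 48.00 cm.
M: 133 / 2.5 = 53.200 → 53.20 cm.
3XL: 141 / 2.5 = 56.400 → 56.40 cm.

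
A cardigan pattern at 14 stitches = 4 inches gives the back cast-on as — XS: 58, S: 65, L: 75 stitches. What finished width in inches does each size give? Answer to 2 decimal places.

14/4 = 3.5 sts per in.
XS: 58 / 3.5 = 16.571 → 16.57 in.
S: 65 / 3.5 = 18.571 → 18.57 in.
L: 75 / 3.5 = 21.429 → 21.43 in.

XS 16.57 inches; S 18.57 inches; L 21.43 inches.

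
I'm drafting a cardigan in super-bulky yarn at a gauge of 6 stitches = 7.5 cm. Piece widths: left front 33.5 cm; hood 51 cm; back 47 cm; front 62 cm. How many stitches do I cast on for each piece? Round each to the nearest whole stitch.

Rate = 6/7.5 = 0.8 sts per cm.
left front: 33.5 × 0.8 = 26.80 → 27.
hood: 51 × 0.8 = 40.80 → 41.
back: 47 × 0.8 = 37.60 → 38.
front: 62 × 0.8 = 49.60 → 50.

left front 27; hood 41; back 38; front 50.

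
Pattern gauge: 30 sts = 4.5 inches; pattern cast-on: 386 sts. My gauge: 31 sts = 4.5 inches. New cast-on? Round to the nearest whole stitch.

CO 399 sts.

Scale factor = 31 / 30 = 1.033.
386 × 31 / 30 = 398.87 sts.
→ 399 sts.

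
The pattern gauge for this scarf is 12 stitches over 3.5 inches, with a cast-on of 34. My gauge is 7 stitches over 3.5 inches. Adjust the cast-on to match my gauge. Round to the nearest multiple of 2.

Scale factor = 7 / 12 = 0.583.
34 × 7 / 12 = 19.83 sts.
→ 20 sts.

20 stitches.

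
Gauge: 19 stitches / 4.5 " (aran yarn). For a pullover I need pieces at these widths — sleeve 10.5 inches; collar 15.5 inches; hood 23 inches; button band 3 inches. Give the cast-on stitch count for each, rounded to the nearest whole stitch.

sleeve 44; collar 65; hood 97; button band 13.

Rate = 19/4.5 = 4.222 sts per in.
sleeve: 10.5 × 4.222 = 44.33 → 44.
collar: 15.5 × 4.222 = 65.44 → 65.
hood: 23 × 4.222 = 97.11 → 97.
button band: 3 × 4.222 = 12.67 → 13.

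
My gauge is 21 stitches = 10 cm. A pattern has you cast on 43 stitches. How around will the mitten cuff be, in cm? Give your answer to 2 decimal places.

21 stitches / 10 cm = 2.1 stitches per cm.
43 / 2.1 = 20.476 cm.

20.48 cm.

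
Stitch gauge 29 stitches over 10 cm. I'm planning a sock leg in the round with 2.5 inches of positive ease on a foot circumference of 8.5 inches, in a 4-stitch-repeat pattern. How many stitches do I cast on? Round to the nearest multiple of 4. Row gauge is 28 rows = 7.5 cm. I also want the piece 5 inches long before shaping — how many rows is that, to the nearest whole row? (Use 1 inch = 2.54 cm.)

Finished = 8.5 + 2.5 = 11 inches.
11 inches × 2.54 = 27.94 cm.
29/10 = 2.9 sts per cm; 27.94 × 2.9 = 81.03 sts.
Nearest multiple of 4 → 80.
5 inches = 12.70 cm; × 3.733 = 47.41 → 47 rows.

Cast on 80 stitches; work 47 rows.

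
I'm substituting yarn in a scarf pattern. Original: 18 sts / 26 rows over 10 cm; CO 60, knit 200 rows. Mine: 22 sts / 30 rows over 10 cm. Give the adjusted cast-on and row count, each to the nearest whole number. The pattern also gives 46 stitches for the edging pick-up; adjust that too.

Stitches: 60 × 22/18 = 73.33 → 73.
Rows: 200 × 30/26 = 230.77 → 231.
edging pick-up: 46 × 22/18 = 56.22 → 56.

Cast on 73 stitches; work 231 rows; edging pick-up 56 stitches.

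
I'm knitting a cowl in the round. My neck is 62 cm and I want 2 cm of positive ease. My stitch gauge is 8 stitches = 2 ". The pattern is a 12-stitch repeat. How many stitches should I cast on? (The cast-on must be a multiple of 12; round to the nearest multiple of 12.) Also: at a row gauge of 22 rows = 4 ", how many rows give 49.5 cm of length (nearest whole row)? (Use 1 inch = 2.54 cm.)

Cast on 96 stitches; work 107 rows.

Finished = 62 + 2 = 64 cm.
64 cm × 1/2.54 = 25.20 inches.
8/2 = 4 sts per in; 25.20 × 4 = 100.79 sts.
Nearest multiple of 12 → 96.
49.5 cm = 19.49 inches; × 5.5 = 107.19 → 107 rows.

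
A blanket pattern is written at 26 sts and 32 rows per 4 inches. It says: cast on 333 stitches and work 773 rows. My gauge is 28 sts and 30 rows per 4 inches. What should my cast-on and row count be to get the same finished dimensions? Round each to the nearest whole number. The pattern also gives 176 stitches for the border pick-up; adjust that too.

Cast on 359 stitches; work 725 rows; border pick-up 190 stitches.

Stitches: 333 × 28/26 = 358.62 → 359.
Rows: 773 × 30/32 = 724.69 → 725.
border pick-up: 176 × 28/26 = 189.54 → 190.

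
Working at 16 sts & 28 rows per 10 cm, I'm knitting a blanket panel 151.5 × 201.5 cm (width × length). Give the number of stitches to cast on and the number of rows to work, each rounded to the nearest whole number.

Cast on 242 stitches and work 564 rows.

Stitch gauge = 16/10 = 1.6 sts/cm; 151.5 × 1.6 = 242.40 → 242 sts.
Row gauge = 28/10 = 2.8 rows/cm; 201.5 × 2.8 = 564.20 → 564 rows.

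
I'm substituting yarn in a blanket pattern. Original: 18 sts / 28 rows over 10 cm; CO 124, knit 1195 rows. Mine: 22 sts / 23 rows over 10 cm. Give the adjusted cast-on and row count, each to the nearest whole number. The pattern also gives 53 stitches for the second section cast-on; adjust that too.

Stitches: 124 × 22/18 = 151.56 → 152.
Rows: 1195 × 23/28 = 981.61 → 982.
second section cast-on: 53 × 22/18 = 64.78 → 65.

Cast on 152 stitches; work 982 rows; second section cast-on 65 stitches.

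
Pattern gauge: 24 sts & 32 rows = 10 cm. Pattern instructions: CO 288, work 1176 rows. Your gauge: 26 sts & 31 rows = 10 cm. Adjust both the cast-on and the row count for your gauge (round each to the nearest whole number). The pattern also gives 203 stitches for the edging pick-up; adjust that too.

Stitches: 288 × 26/24 = 312.00 → 312.
Rows: 1176 × 31/32 = 1139.25 → 1139.
edging pick-up: 203 × 26/24 = 219.92 → 220.

Cast on 312 stitches; work 1139 rows; edging pick-up 220 stitches.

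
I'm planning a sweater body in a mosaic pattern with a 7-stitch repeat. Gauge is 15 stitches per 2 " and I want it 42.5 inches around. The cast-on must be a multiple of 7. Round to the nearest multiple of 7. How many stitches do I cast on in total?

15 / 2 = 7.5 sts per inch.
42.5 × 7.5 = 318.75 sts.
Nearest multiple of 7: 322.

322 stitches.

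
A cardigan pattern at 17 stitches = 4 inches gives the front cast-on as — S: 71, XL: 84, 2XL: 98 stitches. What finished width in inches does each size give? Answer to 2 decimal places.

S 16.71 inches; XL 19.76 inches; 2XL 23.06 inches.

17/4 = 4.25 sts per in.
S: 71 / 4.25 = 16.706 → 16.71 in.
XL: 84 / 4.25 = 19.765 → 19.76 in.
2XL: 98 / 4.25 = 23.059 → 23.06 in.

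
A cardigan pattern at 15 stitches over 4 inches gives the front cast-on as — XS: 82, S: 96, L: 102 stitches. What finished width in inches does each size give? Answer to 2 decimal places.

XS 21.87 inches; S 25.60 inches; L 27.20 inches.

15/4 = 3.75 sts per in.
XS: 82 / 3.75 = 21.867 → 21.87 in.
S: 96 / 3.75 = 25.600 → 25.60 in.
L: 102 / 3.75 = 27.200 → 27.20 in.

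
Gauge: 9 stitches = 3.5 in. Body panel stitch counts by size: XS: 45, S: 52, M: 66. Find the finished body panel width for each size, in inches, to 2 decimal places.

9/3.5 = 2.571 sts per in.
XS: 45 / 2.571 = 17.500 → 17.50 in.
S: 52 / 2.571 = 20.222 → 20.22 in.
M: 66 / 2.571 = 25.667 → 25.67 in.

XS 17.50 inches; S 20.22 inches; M 25.67 inches.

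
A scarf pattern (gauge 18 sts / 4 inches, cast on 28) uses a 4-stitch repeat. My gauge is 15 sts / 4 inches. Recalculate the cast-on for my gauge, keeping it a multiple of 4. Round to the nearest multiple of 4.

28 × 15 / 18 = 23.33.
Nearest multiple of 4: 24.

Cast on 24 stitches.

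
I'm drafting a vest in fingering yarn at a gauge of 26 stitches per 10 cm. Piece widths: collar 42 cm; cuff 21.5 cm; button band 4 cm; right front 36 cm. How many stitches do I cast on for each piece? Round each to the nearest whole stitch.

Rate = 26/10 = 2.6 sts per cm.
collar: 42 × 2.6 = 109.20 → 109.
cuff: 21.5 × 2.6 = 55.90 → 56.
button band: 4 × 2.6 = 10.40 → 10.
right front: 36 × 2.6 = 93.60 → 94.

collar 109; cuff 56; button band 10; right front 94.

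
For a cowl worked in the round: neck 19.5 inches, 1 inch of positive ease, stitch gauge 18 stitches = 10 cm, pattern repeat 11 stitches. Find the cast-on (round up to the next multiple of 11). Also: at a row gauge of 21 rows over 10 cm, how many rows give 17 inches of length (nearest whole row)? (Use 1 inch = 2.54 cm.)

Finished = 19.5 + 1 = 20.5 inches.
20.5 inches × 2.54 = 52.07 cm.
18/10 = 1.8 sts per cm; 52.07 × 1.8 = 93.73 sts.
Next multiple of 11 → 99.
17 inches = 43.18 cm; × 2.1 = 90.68 → 91 rows.

Cast on 99 stitches; work 91 rows.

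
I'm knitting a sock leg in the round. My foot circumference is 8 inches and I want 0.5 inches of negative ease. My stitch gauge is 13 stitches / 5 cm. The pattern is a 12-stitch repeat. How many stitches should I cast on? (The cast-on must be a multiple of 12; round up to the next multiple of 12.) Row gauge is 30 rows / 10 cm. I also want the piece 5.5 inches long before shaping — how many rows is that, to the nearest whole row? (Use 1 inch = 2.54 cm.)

Finished = 8 − 0.5 = 7.5 inches.
7.5 inches × 2.54 = 19.05 cm.
13/5 = 2.6 sts per cm; 19.05 × 2.6 = 49.53 sts.
Next multiple of 12 → 60.
5.5 inches = 13.97 cm; × 3 = 41.91 → 42 rows.

Cast on 60 stitches; work 42 rows.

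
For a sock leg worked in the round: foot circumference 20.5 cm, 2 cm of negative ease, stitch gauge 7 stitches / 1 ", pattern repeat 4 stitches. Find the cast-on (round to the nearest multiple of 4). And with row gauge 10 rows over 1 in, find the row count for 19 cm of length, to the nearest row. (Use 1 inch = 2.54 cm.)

Cast on 52 stitches; work 75 rows.

Finished = 20.5 − 2 = 18.5 cm.
18.5 cm × 1/2.54 = 7.28 inches.
7/1 = 7 sts per in; 7.28 × 7 = 50.98 sts.
Nearest multiple of 4 → 52.
19 cm = 7.48 inches; × 10 = 74.80 → 75 rows.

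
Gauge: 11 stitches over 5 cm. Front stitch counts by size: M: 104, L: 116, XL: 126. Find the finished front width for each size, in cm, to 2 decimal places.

11/5 = 2.2 sts per cm.
M: 104 / 2.2 = 47.273 → 47.27 cm.
L: 116 / 2.2 = 52.727 → 52.73 cm.
XL: 126 / 2.2 = 57.273 → 57.27 cm.

M 47.27 cm; L 52.73 cm; XL 57.27 cm.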